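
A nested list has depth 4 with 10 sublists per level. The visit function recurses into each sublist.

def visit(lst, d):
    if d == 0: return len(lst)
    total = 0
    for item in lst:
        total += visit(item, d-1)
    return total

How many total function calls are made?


At depth 0 (root): 1 call
At depth 1: each of 1 parents calls visit on 10 children = 10 calls
At depth 2: each of 10 parents calls visit on 10 children = 100 calls
At depth 3: each of 100 parents calls visit on 10 children = 1000 calls
At depth 4: each of 1000 parents calls visit on 10 children = 10000 calls
Total: 1 + 10 + 100 + 1000 + 10000 = 11111

11111


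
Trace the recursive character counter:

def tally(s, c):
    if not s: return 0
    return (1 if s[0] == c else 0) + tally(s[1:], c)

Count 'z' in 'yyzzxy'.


s[0]='y' != 'z' -> 0
s[0]='y' != 'z' -> 0
s[0]='z' == 'z' -> 1
s[0]='z' == 'z' -> 1
s[0]='x' != 'z' -> 0
s[0]='y' != 'z' -> 0
Sum: 0 + 0 + 1 + 1 + 0 + 0 = 2

2


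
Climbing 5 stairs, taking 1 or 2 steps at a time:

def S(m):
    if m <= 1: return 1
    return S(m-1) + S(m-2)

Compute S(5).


Building up from base cases:
S(0) = 1
S(1) = 1
S(2) = S(1) + S(0) = 1 + 1 = 2
S(3) = S(2) + S(1) = 2 + 1 = 3
S(4) = S(3) + S(2) = 3 + 2 = 5
S(5) = S(4) + S(3) = 5 + 3 = 8

8


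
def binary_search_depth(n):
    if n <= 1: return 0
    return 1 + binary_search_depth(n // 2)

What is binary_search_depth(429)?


429 / 2 = 214
214 / 2 = 107
107 / 2 = 53
53 / 2 = 26
26 / 2 = 13
13 / 2 = 6
6 / 2 = 3
3 / 2 = 1
Reached 1 after 8 halvings

8


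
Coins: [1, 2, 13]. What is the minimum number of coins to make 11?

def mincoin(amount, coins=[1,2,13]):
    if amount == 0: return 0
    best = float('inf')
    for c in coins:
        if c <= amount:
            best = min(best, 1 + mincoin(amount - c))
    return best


Building up with DP:
mincoin(0) = 0
mincoin(1) = min(1+mincoin(0)=1+0=1) = 1
mincoin(2) = min(1+mincoin(1)=1+1=2, 1+mincoin(0)=1+0=1) = 1
mincoin(3) = min(1+mincoin(2)=1+1=2, 1+mincoin(1)=1+1=2) = 2
mincoin(4) = min(1+mincoin(3)=1+2=3, 1+mincoin(2)=1+1=2) = 2
mincoin(5) = min(1+mincoin(4)=1+2=3, 1+mincoin(3)=1+2=3) = 3
mincoin(6) = min(1+mincoin(5)=1+3=4, 1+mincoin(4)=1+2=3) = 3
mincoin(7) = min(1+mincoin(6)=1+3=4, 1+mincoin(5)=1+3=4) = 4
mincoin(8) = min(1+mincoin(7)=1+4=5, 1+mincoin(6)=1+3=4) = 4
mincoin(9) = min(1+mincoin(8)=1+4=5, 1+mincoin(7)=1+4=5) = 5
mincoin(10) = min(1+mincoin(9)=1+5=6, 1+mincoin(8)=1+4=5) = 5
mincoin(11) = min(1+mincoin(10)=1+5=6, 1+mincoin(9)=1+5=6) = 6

6


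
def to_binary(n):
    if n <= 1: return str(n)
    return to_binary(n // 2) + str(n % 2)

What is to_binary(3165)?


to_binary(3165) = to_binary(1582) + '1'
to_binary(1582) = to_binary(791) + '0'
to_binary(791) = to_binary(395) + '1'
to_binary(395) = to_binary(197) + '1'
to_binary(197) = to_binary(98) + '1'
to_binary(98) = to_binary(49) + '0'
to_binary(49) = to_binary(24) + '1'
to_binary(24) = to_binary(12) + '0'
to_binary(12) = to_binary(6) + '0'
to_binary(6) = to_binary(3) + '0'
to_binary(3) = to_binary(1) + '1'
to_binary(1) = '1'  (base case)
Concatenating: '1' + '1' + '0' + '0' + '0' + '1' + '0' + '1' + '1' + '1' + '0' + '1' = '110001011101'

110001011101


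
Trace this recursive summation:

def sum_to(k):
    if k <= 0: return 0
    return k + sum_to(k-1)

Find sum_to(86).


sum_to(86)
= 86 + 85 + 84 + 83 + 82 + 81 + 80 + 79 + 78 + 77 + 76 + 75 + 74 + 73 + 72 + 71 + 70 + 69 + 68 + 67 + 66 + 65 + 64 + 63 + 62 + 61 + 60 + 59 + 58 + 57 + 56 + 55 + 54 + 53 + 52 + 51 + 50 + 49 + 48 + 47 + 46 + 45 + 44 + 43 + 42 + 41 + 40 + 39 + 38 + 37 + 36 + 35 + 34 + 33 + 32 + 31 + 30 + 29 + 28 + 27 + 26 + 25 + 24 + 23 + 22 + 21 + 20 + 19 + 18 + 17 + 16 + 15 + 14 + 13 + 12 + 11 + 10 + 9 + 8 + 7 + 6 + 5 + 4 + 3 + 2 + 1 + sum_to(0)
= 86 + 85 + 84 + 83 + 82 + 81 + 80 + 79 + 78 + 77 + 76 + 75 + 74 + 73 + 72 + 71 + 70 + 69 + 68 + 67 + 66 + 65 + 64 + 63 + 62 + 61 + 60 + 59 + 58 + 57 + 56 + 55 + 54 + 53 + 52 + 51 + 50 + 49 + 48 + 47 + 46 + 45 + 44 + 43 + 42 + 41 + 40 + 39 + 38 + 37 + 36 + 35 + 34 + 33 + 32 + 31 + 30 + 29 + 28 + 27 + 26 + 25 + 24 + 23 + 22 + 21 + 20 + 19 + 18 + 17 + 16 + 15 + 14 + 13 + 12 + 11 + 10 + 9 + 8 + 7 + 6 + 5 + 4 + 3 + 2 + 1 + 0
= 3741

3741


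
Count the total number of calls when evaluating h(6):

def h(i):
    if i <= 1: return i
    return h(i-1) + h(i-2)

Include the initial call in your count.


Let C(n) = total calls for h(n)
C(0) = 1, C(1) = 1
C(2) = 1 + C(1) + C(0) = 1 + 1 + 1 = 3
C(3) = 1 + C(2) + C(1) = 1 + 3 + 1 = 5
C(4) = 1 + C(3) + C(2) = 1 + 5 + 3 = 9
C(5) = 1 + C(4) + C(3) = 1 + 9 + 5 = 15
C(6) = 1 + C(5) + C(4) = 1 + 15 + 9 = 25

25


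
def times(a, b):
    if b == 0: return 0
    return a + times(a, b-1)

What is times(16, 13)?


times(16, 13) = 16 + times(16, 12)
times(16, 12) = 16 + times(16, 11)
times(16, 11) = 16 + times(16, 10)
times(16, 10) = 16 + times(16, 9)
times(16, 9) = 16 + times(16, 8)
times(16, 8) = 16 + times(16, 7)
times(16, 7) = 16 + times(16, 6)
times(16, 6) = 16 + times(16, 5)
times(16, 5) = 16 + times(16, 4)
times(16, 4) = 16 + times(16, 3)
times(16, 3) = 16 + times(16, 2)
times(16, 2) = 16 + times(16, 1)
times(16, 1) = 16 + times(16, 0)
times(16, 0) = 0  (base case)
Total: 16 + 16 + 16 + 16 + 16 + 16 + 16 + 16 + 16 + 16 + 16 + 16 + 16 + 0 = 208

208


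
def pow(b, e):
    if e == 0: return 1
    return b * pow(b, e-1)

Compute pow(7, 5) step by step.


pow(7, 5)
= 7 * pow(7, 4)
= 7 * 7 * pow(7, 3)
= 7 * 7 * 7 * pow(7, 2)
= 7 * 7 * 7 * 7 * pow(7, 1)
= 7 * 7 * 7 * 7 * 7 * pow(7, 0)
= 7 * 7 * 7 * 7 * 7 * 1
= 16807

16807


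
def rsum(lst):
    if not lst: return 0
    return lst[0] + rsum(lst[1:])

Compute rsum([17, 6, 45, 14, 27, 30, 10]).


rsum([17, 6, 45, 14, 27, 30, 10]) = 17 + rsum([6, 45, 14, 27, 30, 10])
rsum([6, 45, 14, 27, 30, 10]) = 6 + rsum([45, 14, 27, 30, 10])
rsum([45, 14, 27, 30, 10]) = 45 + rsum([14, 27, 30, 10])
rsum([14, 27, 30, 10]) = 14 + rsum([27, 30, 10])
rsum([27, 30, 10]) = 27 + rsum([30, 10])
rsum([30, 10]) = 30 + rsum([10])
rsum([10]) = 10 + rsum([])
rsum([]) = 0  (base case)
Total: 17 + 6 + 45 + 14 + 27 + 30 + 10 + 0 = 149

149


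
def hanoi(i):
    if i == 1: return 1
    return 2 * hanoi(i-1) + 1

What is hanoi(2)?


hanoi(2) = 2 * hanoi(1) + 1
hanoi(1) = 1  (base case)
hanoi(2) = 2 * 1 + 1 = 3

3


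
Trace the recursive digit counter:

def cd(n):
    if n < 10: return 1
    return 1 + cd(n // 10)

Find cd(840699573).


cd(840699573) = 1 + cd(84069957)
cd(84069957) = 1 + cd(8406995)
cd(8406995) = 1 + cd(840699)
cd(840699) = 1 + cd(84069)
cd(84069) = 1 + cd(8406)
cd(8406) = 1 + cd(840)
cd(840) = 1 + cd(84)
cd(84) = 1 + cd(8)
cd(8) = 1  (base case: 8 < 10)
Unwinding: 1 + 1 + 1 + 1 + 1 + 1 + 1 + 1 + 1 = 9

9


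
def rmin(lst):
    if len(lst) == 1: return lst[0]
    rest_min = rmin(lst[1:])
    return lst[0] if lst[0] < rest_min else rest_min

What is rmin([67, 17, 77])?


rmin([67, 17, 77]): compare 67 with rmin([17, 77])
rmin([17, 77]): compare 17 with rmin([77])
rmin([77]) = 77  (base case)
Compare 17 with 77 -> 17
Compare 67 with 17 -> 17

17


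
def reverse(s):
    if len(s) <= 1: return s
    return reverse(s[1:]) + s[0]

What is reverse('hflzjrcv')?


reverse('hflzjrcv') = reverse('flzjrcv') + 'h'
reverse('flzjrcv') = reverse('lzjrcv') + 'f'
reverse('lzjrcv') = reverse('zjrcv') + 'l'
reverse('zjrcv') = reverse('jrcv') + 'z'
reverse('jrcv') = reverse('rcv') + 'j'
reverse('rcv') = reverse('cv') + 'r'
reverse('cv') = reverse('v') + 'c'
reverse('v') = 'v'  (base case)
Concatenating: 'v' + 'c' + 'r' + 'j' + 'z' + 'l' + 'f' + 'h' = 'vcrjzlfh'

vcrjzlfh


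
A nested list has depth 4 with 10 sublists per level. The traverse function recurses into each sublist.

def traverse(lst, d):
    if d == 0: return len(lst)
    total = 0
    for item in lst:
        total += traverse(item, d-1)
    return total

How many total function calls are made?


At depth 0 (root): 1 call
At depth 1: each of 1 parents calls traverse on 10 children = 10 calls
At depth 2: each of 10 parents calls traverse on 10 children = 100 calls
At depth 3: each of 100 parents calls traverse on 10 children = 1000 calls
At depth 4: each of 1000 parents calls traverse on 10 children = 10000 calls
Total: 1 + 10 + 100 + 1000 + 10000 = 11111

11111


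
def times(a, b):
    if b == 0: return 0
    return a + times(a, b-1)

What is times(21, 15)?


times(21, 15) = 21 + times(21, 14)
times(21, 14) = 21 + times(21, 13)
times(21, 13) = 21 + times(21, 12)
times(21, 12) = 21 + times(21, 11)
times(21, 11) = 21 + times(21, 10)
times(21, 10) = 21 + times(21, 9)
times(21, 9) = 21 + times(21, 8)
times(21, 8) = 21 + times(21, 7)
times(21, 7) = 21 + times(21, 6)
times(21, 6) = 21 + times(21, 5)
times(21, 5) = 21 + times(21, 4)
times(21, 4) = 21 + times(21, 3)
times(21, 3) = 21 + times(21, 2)
times(21, 2) = 21 + times(21, 1)
times(21, 1) = 21 + times(21, 0)
times(21, 0) = 0  (base case)
Total: 21 + 21 + 21 + 21 + 21 + 21 + 21 + 21 + 21 + 21 + 21 + 21 + 21 + 21 + 21 + 0 = 315

315


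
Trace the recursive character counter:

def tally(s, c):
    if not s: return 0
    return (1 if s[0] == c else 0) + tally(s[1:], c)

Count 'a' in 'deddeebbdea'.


s[0]='d' != 'a' -> 0
s[0]='e' != 'a' -> 0
s[0]='d' != 'a' -> 0
s[0]='d' != 'a' -> 0
s[0]='e' != 'a' -> 0
s[0]='e' != 'a' -> 0
s[0]='b' != 'a' -> 0
s[0]='b' != 'a' -> 0
s[0]='d' != 'a' -> 0
s[0]='e' != 'a' -> 0
s[0]='a' == 'a' -> 1
Sum: 0 + 0 + 0 + 0 + 0 + 0 + 0 + 0 + 0 + 0 + 1 = 1

1


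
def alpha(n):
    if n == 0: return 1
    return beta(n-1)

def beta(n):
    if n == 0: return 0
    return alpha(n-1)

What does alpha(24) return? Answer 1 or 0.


alpha(24) = beta(23)
beta(23) = alpha(22)
alpha(22) = beta(21)
beta(21) = alpha(20)
alpha(20) = beta(19)
beta(19) = alpha(18)
alpha(18) = beta(17)
beta(17) = alpha(16)
alpha(16) = beta(15)
beta(15) = alpha(14)
alpha(14) = beta(13)
beta(13) = alpha(12)
alpha(12) = beta(11)
beta(11) = alpha(10)
alpha(10) = beta(9)
beta(9) = alpha(8)
alpha(8) = beta(7)
beta(7) = alpha(6)
alpha(6) = beta(5)
beta(5) = alpha(4)
alpha(4) = beta(3)
beta(3) = alpha(2)
alpha(2) = beta(1)
beta(1) = alpha(0)
alpha(0) = 1  (base case)
Result: 1

1


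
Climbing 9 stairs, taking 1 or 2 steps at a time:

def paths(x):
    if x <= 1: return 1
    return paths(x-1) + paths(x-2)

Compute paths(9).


Building up from base cases:
paths(0) = 1
paths(1) = 1
paths(2) = paths(1) + paths(0) = 1 + 1 = 2
paths(3) = paths(2) + paths(1) = 2 + 1 = 3
paths(4) = paths(3) + paths(2) = 3 + 2 = 5
paths(5) = paths(4) + paths(3) = 5 + 3 = 8
paths(6) = paths(5) + paths(4) = 8 + 5 = 13
paths(7) = paths(6) + paths(5) = 13 + 8 = 21
paths(8) = paths(7) + paths(6) = 21 + 13 = 34
paths(9) = paths(8) + paths(7) = 34 + 21 = 55

55


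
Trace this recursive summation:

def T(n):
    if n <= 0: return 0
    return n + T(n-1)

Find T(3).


T(3)
= 3 + 2 + 1 + T(0)
= 3 + 2 + 1 + 0
= 6

6


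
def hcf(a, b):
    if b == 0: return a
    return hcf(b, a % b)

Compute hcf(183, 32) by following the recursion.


hcf(183, 32) = hcf(32, 23)
hcf(32, 23) = hcf(23, 9)
hcf(23, 9) = hcf(9, 5)
hcf(9, 5) = hcf(5, 4)
hcf(5, 4) = hcf(4, 1)
hcf(4, 1) = hcf(1, 0)
hcf(1, 0) = 1  (base case)

1


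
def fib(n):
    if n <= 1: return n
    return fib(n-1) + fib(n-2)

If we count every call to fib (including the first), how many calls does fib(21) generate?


Let C(n) = total calls for fib(n)
C(0) = 1, C(1) = 1
C(2) = 1 + C(1) + C(0) = 1 + 1 + 1 = 3
C(3) = 1 + C(2) + C(1) = 1 + 3 + 1 = 5
C(4) = 1 + C(3) + C(2) = 1 + 5 + 3 = 9
C(5) = 1 + C(4) + C(3) = 1 + 9 + 5 = 15
C(6) = 1 + C(5) + C(4) = 1 + 15 + 9 = 25
C(7) = 1 + C(6) + C(5) = 1 + 25 + 15 = 41
C(8) = 1 + C(7) + C(6) = 1 + 41 + 25 = 67
C(9) = 1 + C(8) + C(7) = 1 + 67 + 41 = 109
C(10) = 1 + C(9) + C(8) = 1 + 109 + 67 = 177
C(11) = 1 + C(10) + C(9) = 1 + 177 + 109 = 287
C(12) = 1 + C(11) + C(10) = 1 + 287 + 177 = 465
C(13) = 1 + C(12) + C(11) = 1 + 465 + 287 = 753
C(14) = 1 + C(13) + C(12) = 1 + 753 + 465 = 1219
C(15) = 1 + C(14) + C(13) = 1 + 1219 + 753 = 1973
C(16) = 1 + C(15) + C(14) = 1 + 1973 + 1219 = 3193
C(17) = 1 + C(16) + C(15) = 1 + 3193 + 1973 = 5167
C(18) = 1 + C(17) + C(16) = 1 + 5167 + 3193 = 8361
C(19) = 1 + C(18) + C(17) = 1 + 8361 + 5167 = 13529
C(20) = 1 + C(19) + C(18) = 1 + 13529 + 8361 = 21891
C(21) = 1 + C(20) + C(19) = 1 + 21891 + 13529 = 35421

35421


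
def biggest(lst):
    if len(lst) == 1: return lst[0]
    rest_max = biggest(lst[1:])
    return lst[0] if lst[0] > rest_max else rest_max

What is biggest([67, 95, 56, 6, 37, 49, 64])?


biggest([67, 95, 56, 6, 37, 49, 64]): compare 67 with biggest([95, 56, 6, 37, 49, 64])
biggest([95, 56, 6, 37, 49, 64]): compare 95 with biggest([56, 6, 37, 49, 64])
biggest([56, 6, 37, 49, 64]): compare 56 with biggest([6, 37, 49, 64])
biggest([6, 37, 49, 64]): compare 6 with biggest([37, 49, 64])
biggest([37, 49, 64]): compare 37 with biggest([49, 64])
biggest([49, 64]): compare 49 with biggest([64])
biggest([64]) = 64  (base case)
Compare 49 with 64 -> 64
Compare 37 with 64 -> 64
Compare 6 with 64 -> 64
Compare 56 with 64 -> 64
Compare 95 with 64 -> 95
Compare 67 with 95 -> 95

95


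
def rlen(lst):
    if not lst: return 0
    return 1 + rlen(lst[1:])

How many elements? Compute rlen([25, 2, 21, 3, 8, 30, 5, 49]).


rlen([25, 2, 21, 3, 8, 30, 5, 49]) = 1 + rlen([2, 21, 3, 8, 30, 5, 49])
rlen([2, 21, 3, 8, 30, 5, 49]) = 1 + rlen([21, 3, 8, 30, 5, 49])
rlen([21, 3, 8, 30, 5, 49]) = 1 + rlen([3, 8, 30, 5, 49])
rlen([3, 8, 30, 5, 49]) = 1 + rlen([8, 30, 5, 49])
rlen([8, 30, 5, 49]) = 1 + rlen([30, 5, 49])
rlen([30, 5, 49]) = 1 + rlen([5, 49])
rlen([5, 49]) = 1 + rlen([49])
rlen([49]) = 1 + rlen([])
rlen([]) = 0  (base case)
Unwinding: 1 + 1 + 1 + 1 + 1 + 1 + 1 + 1 + 0 = 8

8


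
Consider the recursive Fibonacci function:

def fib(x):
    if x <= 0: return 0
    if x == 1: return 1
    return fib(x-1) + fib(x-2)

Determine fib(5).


Computing fib(5) bottom-up:
fib(0) = 0
fib(1) = 1
fib(2) = fib(1) + fib(0) = 1 + 0 = 1
fib(3) = fib(2) + fib(1) = 1 + 1 = 2
fib(4) = fib(3) + fib(2) = 2 + 1 = 3
fib(5) = fib(4) + fib(3) = 3 + 2 = 5

5


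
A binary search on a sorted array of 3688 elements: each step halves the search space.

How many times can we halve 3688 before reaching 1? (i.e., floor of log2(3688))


3688 / 2 = 1844
1844 / 2 = 922
922 / 2 = 461
461 / 2 = 230
230 / 2 = 115
115 / 2 = 57
57 / 2 = 28
28 / 2 = 14
14 / 2 = 7
7 / 2 = 3
3 / 2 = 1
Reached 1 after 11 halvings

11


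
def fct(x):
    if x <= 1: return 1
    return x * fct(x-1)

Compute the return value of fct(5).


fct(5)
= 5 * fct(4)
= 5 * 4 * fct(3)
= 5 * 4 * 3 * fct(2)
= 5 * 4 * 3 * 2 * fct(1)
= 5 * 4 * 3 * 2 * 1
= 120

120


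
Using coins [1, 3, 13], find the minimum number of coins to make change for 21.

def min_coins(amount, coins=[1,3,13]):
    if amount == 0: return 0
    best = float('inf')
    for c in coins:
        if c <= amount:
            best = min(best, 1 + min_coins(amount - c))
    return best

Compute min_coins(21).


Building up with DP:
min_coins(0) = 0
min_coins(1) = min(1+min_coins(0)=1+0=1) = 1
min_coins(2) = min(1+min_coins(1)=1+1=2) = 2
min_coins(3) = min(1+min_coins(2)=1+2=3, 1+min_coins(0)=1+0=1) = 1
min_coins(4) = min(1+min_coins(3)=1+1=2, 1+min_coins(1)=1+1=2) = 2
min_coins(5) = min(1+min_coins(4)=1+2=3, 1+min_coins(2)=1+2=3) = 3
min_coins(6) = min(1+min_coins(5)=1+3=4, 1+min_coins(3)=1+1=2) = 2
min_coins(7) = min(1+min_coins(6)=1+2=3, 1+min_coins(4)=1+2=3) = 3
min_coins(8) = min(1+min_coins(7)=1+3=4, 1+min_coins(5)=1+3=4) = 4
min_coins(9) = min(1+min_coins(8)=1+4=5, 1+min_coins(6)=1+2=3) = 3
min_coins(10) = min(1+min_coins(9)=1+3=4, 1+min_coins(7)=1+3=4) = 4
min_coins(11) = min(1+min_coins(10)=1+4=5, 1+min_coins(8)=1+4=5) = 5
min_coins(12) = min(1+min_coins(11)=1+5=6, 1+min_coins(9)=1+3=4) = 4
min_coins(13) = min(1+min_coins(12)=1+4=5, 1+min_coins(10)=1+4=5, 1+min_coins(0)=1+0=1) = 1
min_coins(14) = min(1+min_coins(13)=1+1=2, 1+min_coins(11)=1+5=6, 1+min_coins(1)=1+1=2) = 2
min_coins(15) = min(1+min_coins(14)=1+2=3, 1+min_coins(12)=1+4=5, 1+min_coins(2)=1+2=3) = 3
min_coins(16) = min(1+min_coins(15)=1+3=4, 1+min_coins(13)=1+1=2, 1+min_coins(3)=1+1=2) = 2
min_coins(17) = min(1+min_coins(16)=1+2=3, 1+min_coins(14)=1+2=3, 1+min_coins(4)=1+2=3) = 3
min_coins(18) = min(1+min_coins(17)=1+3=4, 1+min_coins(15)=1+3=4, 1+min_coins(5)=1+3=4) = 4
min_coins(19) = min(1+min_coins(18)=1+4=5, 1+min_coins(16)=1+2=3, 1+min_coins(6)=1+2=3) = 3
min_coins(20) = min(1+min_coins(19)=1+3=4, 1+min_coins(17)=1+3=4, 1+min_coins(7)=1+3=4) = 4
min_coins(21) = min(1+min_coins(20)=1+4=5, 1+min_coins(18)=1+4=5, 1+min_coins(8)=1+4=5) = 5

5


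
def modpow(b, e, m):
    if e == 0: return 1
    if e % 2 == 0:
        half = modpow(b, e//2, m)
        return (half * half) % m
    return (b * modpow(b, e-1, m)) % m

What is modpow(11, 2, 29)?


modpow(11, 2, 29): e is even, compute modpow(11, 1, 29)
  modpow(11, 1, 29): e is odd, compute modpow(11, 0, 29)
    modpow(11, 0, 29) = 1
  (11 * 1) % 29 = 11
half=11, (11*11) % 29 = 5

5


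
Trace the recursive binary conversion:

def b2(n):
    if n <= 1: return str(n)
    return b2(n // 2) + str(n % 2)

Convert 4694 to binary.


b2(4694) = b2(2347) + '0'
b2(2347) = b2(1173) + '1'
b2(1173) = b2(586) + '1'
b2(586) = b2(293) + '0'
b2(293) = b2(146) + '1'
b2(146) = b2(73) + '0'
b2(73) = b2(36) + '1'
b2(36) = b2(18) + '0'
b2(18) = b2(9) + '0'
b2(9) = b2(4) + '1'
b2(4) = b2(2) + '0'
b2(2) = b2(1) + '0'
b2(1) = '1'  (base case)
Concatenating: '1' + '0' + '0' + '1' + '0' + '0' + '1' + '0' + '1' + '0' + '1' + '1' + '0' = '1001001010110'

1001001010110


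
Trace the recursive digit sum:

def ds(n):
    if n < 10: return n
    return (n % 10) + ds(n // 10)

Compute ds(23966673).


ds(23966673) = 3 + ds(2396667)
ds(2396667) = 7 + ds(239666)
ds(239666) = 6 + ds(23966)
ds(23966) = 6 + ds(2396)
ds(2396) = 6 + ds(239)
ds(239) = 9 + ds(23)
ds(23) = 3 + ds(2)
ds(2) = 2  (base case)
Total: 3 + 7 + 6 + 6 + 6 + 9 + 3 + 2 = 42

42


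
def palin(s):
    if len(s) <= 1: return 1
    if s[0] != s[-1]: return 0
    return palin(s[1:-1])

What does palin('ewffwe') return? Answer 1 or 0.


palin('ewffwe'): s[0]='e' == s[-1]='e' -> check palin('wffw')
palin('wffw'): s[0]='w' == s[-1]='w' -> check palin('ff')
palin('ff'): s[0]='f' == s[-1]='f' -> check palin('')
palin(''): len <= 1 -> return 1  (base case)
Result: 1 (palindrome)

1


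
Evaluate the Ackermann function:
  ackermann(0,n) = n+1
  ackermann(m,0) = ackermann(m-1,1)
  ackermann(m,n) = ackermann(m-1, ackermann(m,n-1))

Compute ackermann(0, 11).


ackermann(0, 11) = 12
Result: ackermann(0, 11) = 12

12


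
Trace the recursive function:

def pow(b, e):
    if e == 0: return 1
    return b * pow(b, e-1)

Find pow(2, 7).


pow(2, 7)
= 2 * pow(2, 6)
= 2 * 2 * pow(2, 5)
= 2 * 2 * 2 * pow(2, 4)
= 2 * 2 * 2 * 2 * pow(2, 3)
= 2 * 2 * 2 * 2 * 2 * pow(2, 2)
= 2 * 2 * 2 * 2 * 2 * 2 * pow(2, 1)
= 2 * 2 * 2 * 2 * 2 * 2 * 2 * pow(2, 0)
= 2 * 2 * 2 * 2 * 2 * 2 * 2 * 1
= 128

128


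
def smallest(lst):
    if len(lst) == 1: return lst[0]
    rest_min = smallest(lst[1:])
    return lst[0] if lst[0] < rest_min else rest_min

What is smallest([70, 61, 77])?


smallest([70, 61, 77]): compare 70 with smallest([61, 77])
smallest([61, 77]): compare 61 with smallest([77])
smallest([77]) = 77  (base case)
Compare 61 with 77 -> 61
Compare 70 with 61 -> 61

61


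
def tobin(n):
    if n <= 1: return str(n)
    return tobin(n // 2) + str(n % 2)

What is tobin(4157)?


tobin(4157) = tobin(2078) + '1'
tobin(2078) = tobin(1039) + '0'
tobin(1039) = tobin(519) + '1'
tobin(519) = tobin(259) + '1'
tobin(259) = tobin(129) + '1'
tobin(129) = tobin(64) + '1'
tobin(64) = tobin(32) + '0'
tobin(32) = tobin(16) + '0'
tobin(16) = tobin(8) + '0'
tobin(8) = tobin(4) + '0'
tobin(4) = tobin(2) + '0'
tobin(2) = tobin(1) + '0'
tobin(1) = '1'  (base case)
Concatenating: '1' + '0' + '0' + '0' + '0' + '0' + '0' + '1' + '1' + '1' + '1' + '0' + '1' = '1000000111101'

1000000111101


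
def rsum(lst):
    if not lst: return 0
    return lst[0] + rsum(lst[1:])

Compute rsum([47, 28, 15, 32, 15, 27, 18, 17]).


rsum([47, 28, 15, 32, 15, 27, 18, 17]) = 47 + rsum([28, 15, 32, 15, 27, 18, 17])
rsum([28, 15, 32, 15, 27, 18, 17]) = 28 + rsum([15, 32, 15, 27, 18, 17])
rsum([15, 32, 15, 27, 18, 17]) = 15 + rsum([32, 15, 27, 18, 17])
rsum([32, 15, 27, 18, 17]) = 32 + rsum([15, 27, 18, 17])
rsum([15, 27, 18, 17]) = 15 + rsum([27, 18, 17])
rsum([27, 18, 17]) = 27 + rsum([18, 17])
rsum([18, 17]) = 18 + rsum([17])
rsum([17]) = 17 + rsum([])
rsum([]) = 0  (base case)
Total: 47 + 28 + 15 + 32 + 15 + 27 + 18 + 17 + 0 = 199

199


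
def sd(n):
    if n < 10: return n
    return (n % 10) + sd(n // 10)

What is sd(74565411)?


sd(74565411) = 1 + sd(7456541)
sd(7456541) = 1 + sd(745654)
sd(745654) = 4 + sd(74565)
sd(74565) = 5 + sd(7456)
sd(7456) = 6 + sd(745)
sd(745) = 5 + sd(74)
sd(74) = 4 + sd(7)
sd(7) = 7  (base case)
Total: 1 + 1 + 4 + 5 + 6 + 5 + 4 + 7 = 33

33


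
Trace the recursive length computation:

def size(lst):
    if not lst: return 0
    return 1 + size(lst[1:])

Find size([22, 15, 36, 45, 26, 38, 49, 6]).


size([22, 15, 36, 45, 26, 38, 49, 6]) = 1 + size([15, 36, 45, 26, 38, 49, 6])
size([15, 36, 45, 26, 38, 49, 6]) = 1 + size([36, 45, 26, 38, 49, 6])
size([36, 45, 26, 38, 49, 6]) = 1 + size([45, 26, 38, 49, 6])
size([45, 26, 38, 49, 6]) = 1 + size([26, 38, 49, 6])
size([26, 38, 49, 6]) = 1 + size([38, 49, 6])
size([38, 49, 6]) = 1 + size([49, 6])
size([49, 6]) = 1 + size([6])
size([6]) = 1 + size([])
size([]) = 0  (base case)
Unwinding: 1 + 1 + 1 + 1 + 1 + 1 + 1 + 1 + 0 = 8

8


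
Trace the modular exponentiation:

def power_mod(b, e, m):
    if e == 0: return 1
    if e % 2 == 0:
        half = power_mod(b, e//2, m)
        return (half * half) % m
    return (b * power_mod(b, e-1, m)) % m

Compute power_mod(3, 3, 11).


power_mod(3, 3, 11): e is odd, compute power_mod(3, 2, 11)
  power_mod(3, 2, 11): e is even, compute power_mod(3, 1, 11)
    power_mod(3, 1, 11): e is odd, compute power_mod(3, 0, 11)
      power_mod(3, 0, 11) = 1
    (3 * 1) % 11 = 3
  half=3, (3*3) % 11 = 9
(3 * 9) % 11 = 5

5


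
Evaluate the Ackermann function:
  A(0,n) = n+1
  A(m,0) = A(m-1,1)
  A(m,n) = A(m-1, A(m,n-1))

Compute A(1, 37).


A(1, 37) = A(0, A(1, 36))
  A(1, 36) = A(0, A(1, 35))
    A(1, 35) = A(0, A(1, 34))
      A(1, 34) = A(0, A(1, 33))
        A(1, 33) = A(0, A(1, 32))
          A(1, 32) = A(0, A(1, 31))
          A(1, 31) = A(0, A(1, 30))
          A(1, 30) = A(0, A(1, 29))
          A(1, 29) = A(0, A(1, 28))
          A(1, 28) = A(0, A(1, 27))
          A(1, 27) = A(0, A(1, 26))
          A(1, 26) = A(0, A(1, 25))
          A(1, 25) = A(0, A(1, 24))
          A(1, 24) = A(0, A(1, 23))
          A(1, 23) = A(0, A(1, 22))
          A(1, 22) = A(0, A(1, 21))
          A(1, 21) = A(0, A(1, 20))
          A(1, 20) = A(0, A(1, 19))
          A(1, 19) = A(0, A(1, 18))
          A(1, 18) = A(0, A(1, 17))
          A(1, 17) = A(0, A(1, 16))
          A(1, 16) = A(0, A(1, 15))
          A(1, 15) = A(0, A(1, 14))
          A(1, 14) = A(0, A(1, 13))
          A(1, 13) = A(0, A(1, 12))
... (trace truncated)
Result: A(1, 37) = 39

39


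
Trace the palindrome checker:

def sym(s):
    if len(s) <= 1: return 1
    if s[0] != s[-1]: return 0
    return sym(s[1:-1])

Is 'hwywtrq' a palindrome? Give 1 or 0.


sym('hwywtrq'): s[0]='h' != s[-1]='q' -> return 0
Result: 0 (not a palindrome)

0


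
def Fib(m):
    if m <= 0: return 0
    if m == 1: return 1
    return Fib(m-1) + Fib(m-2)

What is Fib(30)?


Computing Fib(30) bottom-up:
Fib(0) = 0
Fib(1) = 1
Fib(2) = Fib(1) + Fib(0) = 1 + 0 = 1
Fib(3) = Fib(2) + Fib(1) = 1 + 1 = 2
Fib(4) = Fib(3) + Fib(2) = 2 + 1 = 3
Fib(5) = Fib(4) + Fib(3) = 3 + 2 = 5
Fib(6) = Fib(5) + Fib(4) = 5 + 3 = 8
Fib(7) = Fib(6) + Fib(5) = 8 + 5 = 13
Fib(8) = Fib(7) + Fib(6) = 13 + 8 = 21
Fib(9) = Fib(8) + Fib(7) = 21 + 13 = 34
Fib(10) = Fib(9) + Fib(8) = 34 + 21 = 55
Fib(11) = Fib(10) + Fib(9) = 55 + 34 = 89
Fib(12) = Fib(11) + Fib(10) = 89 + 55 = 144
Fib(13) = Fib(12) + Fib(11) = 144 + 89 = 233
Fib(14) = Fib(13) + Fib(12) = 233 + 144 = 377
Fib(15) = Fib(14) + Fib(13) = 377 + 233 = 610
Fib(16) = Fib(15) + Fib(14) = 610 + 377 = 987
Fib(17) = Fib(16) + Fib(15) = 987 + 610 = 1597
Fib(18) = Fib(17) + Fib(16) = 1597 + 987 = 2584
Fib(19) = Fib(18) + Fib(17) = 2584 + 1597 = 4181
Fib(20) = Fib(19) + Fib(18) = 4181 + 2584 = 6765
Fib(21) = Fib(20) + Fib(19) = 6765 + 4181 = 10946
Fib(22) = Fib(21) + Fib(20) = 10946 + 6765 = 17711
Fib(23) = Fib(22) + Fib(21) = 17711 + 10946 = 28657
Fib(24) = Fib(23) + Fib(22) = 28657 + 17711 = 46368
Fib(25) = Fib(24) + Fib(23) = 46368 + 28657 = 75025
Fib(26) = Fib(25) + Fib(24) = 75025 + 46368 = 121393
Fib(27) = Fib(26) + Fib(25) = 121393 + 75025 = 196418
Fib(28) = Fib(27) + Fib(26) = 196418 + 121393 = 317811
Fib(29) = Fib(28) + Fib(27) = 317811 + 196418 = 514229
Fib(30) = Fib(29) + Fib(28) = 514229 + 317811 = 832040

832040


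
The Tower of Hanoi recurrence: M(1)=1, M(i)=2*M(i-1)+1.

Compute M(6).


M(6) = 2 * M(5) + 1
M(5) = 2 * M(4) + 1
M(4) = 2 * M(3) + 1
M(3) = 2 * M(2) + 1
M(2) = 2 * M(1) + 1
M(1) = 1  (base case)
M(2) = 2 * 1 + 1 = 3
M(3) = 2 * 3 + 1 = 7
M(4) = 2 * 7 + 1 = 15
M(5) = 2 * 15 + 1 = 31
M(6) = 2 * 31 + 1 = 63

63


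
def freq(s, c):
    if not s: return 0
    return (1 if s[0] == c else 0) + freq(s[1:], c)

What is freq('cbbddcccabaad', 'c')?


s[0]='c' == 'c' -> 1
s[0]='b' != 'c' -> 0
s[0]='b' != 'c' -> 0
s[0]='d' != 'c' -> 0
s[0]='d' != 'c' -> 0
s[0]='c' == 'c' -> 1
s[0]='c' == 'c' -> 1
s[0]='c' == 'c' -> 1
s[0]='a' != 'c' -> 0
s[0]='b' != 'c' -> 0
s[0]='a' != 'c' -> 0
s[0]='a' != 'c' -> 0
s[0]='d' != 'c' -> 0
Sum: 1 + 0 + 0 + 0 + 0 + 1 + 1 + 1 + 0 + 0 + 0 + 0 + 0 = 4

4


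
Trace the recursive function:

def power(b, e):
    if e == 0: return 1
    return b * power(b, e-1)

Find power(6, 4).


power(6, 4)
= 6 * power(6, 3)
= 6 * 6 * power(6, 2)
= 6 * 6 * 6 * power(6, 1)
= 6 * 6 * 6 * 6 * power(6, 0)
= 6 * 6 * 6 * 6 * 1
= 1296

1296


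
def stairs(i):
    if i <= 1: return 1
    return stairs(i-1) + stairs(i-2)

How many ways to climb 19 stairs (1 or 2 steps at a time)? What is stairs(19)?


Building up from base cases:
stairs(0) = 1
stairs(1) = 1
stairs(2) = stairs(1) + stairs(0) = 1 + 1 = 2
stairs(3) = stairs(2) + stairs(1) = 2 + 1 = 3
stairs(4) = stairs(3) + stairs(2) = 3 + 2 = 5
stairs(5) = stairs(4) + stairs(3) = 5 + 3 = 8
stairs(6) = stairs(5) + stairs(4) = 8 + 5 = 13
stairs(7) = stairs(6) + stairs(5) = 13 + 8 = 21
stairs(8) = stairs(7) + stairs(6) = 21 + 13 = 34
stairs(9) = stairs(8) + stairs(7) = 34 + 21 = 55
stairs(10) = stairs(9) + stairs(8) = 55 + 34 = 89
stairs(11) = stairs(10) + stairs(9) = 89 + 55 = 144
stairs(12) = stairs(11) + stairs(10) = 144 + 89 = 233
stairs(13) = stairs(12) + stairs(11) = 233 + 144 = 377
stairs(14) = stairs(13) + stairs(12) = 377 + 233 = 610
stairs(15) = stairs(14) + stairs(13) = 610 + 377 = 987
stairs(16) = stairs(15) + stairs(14) = 987 + 610 = 1597
stairs(17) = stairs(16) + stairs(15) = 1597 + 987 = 2584
stairs(18) = stairs(17) + stairs(16) = 2584 + 1597 = 4181
stairs(19) = stairs(18) + stairs(17) = 4181 + 2584 = 6765

6765


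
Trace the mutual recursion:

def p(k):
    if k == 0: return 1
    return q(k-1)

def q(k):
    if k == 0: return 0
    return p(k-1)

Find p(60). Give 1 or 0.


p(60) = q(59)
q(59) = p(58)
p(58) = q(57)
q(57) = p(56)
p(56) = q(55)
q(55) = p(54)
p(54) = q(53)
q(53) = p(52)
p(52) = q(51)
q(51) = p(50)
p(50) = q(49)
q(49) = p(48)
p(48) = q(47)
q(47) = p(46)
p(46) = q(45)
q(45) = p(44)
p(44) = q(43)
q(43) = p(42)
p(42) = q(41)
q(41) = p(40)
p(40) = q(39)
q(39) = p(38)
p(38) = q(37)
q(37) = p(36)
p(36) = q(35)
q(35) = p(34)
p(34) = q(33)
q(33) = p(32)
p(32) = q(31)
q(31) = p(30)
p(30) = q(29)
q(29) = p(28)
p(28) = q(27)
q(27) = p(26)
p(26) = q(25)
q(25) = p(24)
p(24) = q(23)
q(23) = p(22)
p(22) = q(21)
q(21) = p(20)
p(20) = q(19)
q(19) = p(18)
p(18) = q(17)
q(17) = p(16)
p(16) = q(15)
q(15) = p(14)
p(14) = q(13)
q(13) = p(12)
p(12) = q(11)
q(11) = p(10)
p(10) = q(9)
q(9) = p(8)
p(8) = q(7)
q(7) = p(6)
p(6) = q(5)
q(5) = p(4)
p(4) = q(3)
q(3) = p(2)
p(2) = q(1)
q(1) = p(0)
p(0) = 1  (base case)
Result: 1

1


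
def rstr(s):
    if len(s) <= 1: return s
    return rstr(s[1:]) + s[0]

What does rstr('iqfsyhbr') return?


rstr('iqfsyhbr') = rstr('qfsyhbr') + 'i'
rstr('qfsyhbr') = rstr('fsyhbr') + 'q'
rstr('fsyhbr') = rstr('syhbr') + 'f'
rstr('syhbr') = rstr('yhbr') + 's'
rstr('yhbr') = rstr('hbr') + 'y'
rstr('hbr') = rstr('br') + 'h'
rstr('br') = rstr('r') + 'b'
rstr('r') = 'r'  (base case)
Concatenating: 'r' + 'b' + 'h' + 'y' + 's' + 'f' + 'q' + 'i' = 'rbhysfqi'

rbhysfqi


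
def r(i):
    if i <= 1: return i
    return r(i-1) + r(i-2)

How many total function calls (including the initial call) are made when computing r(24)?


Let C(n) = total calls for r(n)
C(0) = 1, C(1) = 1
C(2) = 1 + C(1) + C(0) = 1 + 1 + 1 = 3
C(3) = 1 + C(2) + C(1) = 1 + 3 + 1 = 5
C(4) = 1 + C(3) + C(2) = 1 + 5 + 3 = 9
C(5) = 1 + C(4) + C(3) = 1 + 9 + 5 = 15
C(6) = 1 + C(5) + C(4) = 1 + 15 + 9 = 25
C(7) = 1 + C(6) + C(5) = 1 + 25 + 15 = 41
C(8) = 1 + C(7) + C(6) = 1 + 41 + 25 = 67
C(9) = 1 + C(8) + C(7) = 1 + 67 + 41 = 109
C(10) = 1 + C(9) + C(8) = 1 + 109 + 67 = 177
C(11) = 1 + C(10) + C(9) = 1 + 177 + 109 = 287
C(12) = 1 + C(11) + C(10) = 1 + 287 + 177 = 465
C(13) = 1 + C(12) + C(11) = 1 + 465 + 287 = 753
C(14) = 1 + C(13) + C(12) = 1 + 753 + 465 = 1219
C(15) = 1 + C(14) + C(13) = 1 + 1219 + 753 = 1973
C(16) = 1 + C(15) + C(14) = 1 + 1973 + 1219 = 3193
C(17) = 1 + C(16) + C(15) = 1 + 3193 + 1973 = 5167
C(18) = 1 + C(17) + C(16) = 1 + 5167 + 3193 = 8361
C(19) = 1 + C(18) + C(17) = 1 + 8361 + 5167 = 13529
C(20) = 1 + C(19) + C(18) = 1 + 13529 + 8361 = 21891
C(21) = 1 + C(20) + C(19) = 1 + 21891 + 13529 = 35421
C(22) = 1 + C(21) + C(20) = 1 + 35421 + 21891 = 57313
C(23) = 1 + C(22) + C(21) = 1 + 57313 + 35421 = 92735
C(24) = 1 + C(23) + C(22) = 1 + 92735 + 57313 = 150049

150049


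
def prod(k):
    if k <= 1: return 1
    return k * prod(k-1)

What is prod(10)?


prod(10)
= 10 * prod(9)
= 10 * 9 * prod(8)
= 10 * 9 * 8 * prod(7)
= 10 * 9 * 8 * 7 * prod(6)
= 10 * 9 * 8 * 7 * 6 * prod(5)
= 10 * 9 * 8 * 7 * 6 * 5 * prod(4)
= 10 * 9 * 8 * 7 * 6 * 5 * 4 * prod(3)
= 10 * 9 * 8 * 7 * 6 * 5 * 4 * 3 * prod(2)
= 10 * 9 * 8 * 7 * 6 * 5 * 4 * 3 * 2 * prod(1)
= 10 * 9 * 8 * 7 * 6 * 5 * 4 * 3 * 2 * 1
= 3628800

3628800


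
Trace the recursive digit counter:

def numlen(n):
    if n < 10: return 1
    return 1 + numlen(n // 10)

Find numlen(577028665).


numlen(577028665) = 1 + numlen(57702866)
numlen(57702866) = 1 + numlen(5770286)
numlen(5770286) = 1 + numlen(577028)
numlen(577028) = 1 + numlen(57702)
numlen(57702) = 1 + numlen(5770)
numlen(5770) = 1 + numlen(577)
numlen(577) = 1 + numlen(57)
numlen(57) = 1 + numlen(5)
numlen(5) = 1  (base case: 5 < 10)
Unwinding: 1 + 1 + 1 + 1 + 1 + 1 + 1 + 1 + 1 = 9

9


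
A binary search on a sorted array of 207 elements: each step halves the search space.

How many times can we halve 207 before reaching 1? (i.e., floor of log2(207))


207 / 2 = 103
103 / 2 = 51
51 / 2 = 25
25 / 2 = 12
12 / 2 = 6
6 / 2 = 3
3 / 2 = 1
Reached 1 after 7 halvings

7


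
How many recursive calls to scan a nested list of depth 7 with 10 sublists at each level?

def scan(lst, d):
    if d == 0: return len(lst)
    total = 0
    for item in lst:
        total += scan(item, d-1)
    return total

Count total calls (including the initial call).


At depth 0 (root): 1 call
At depth 1: each of 1 parents calls scan on 10 children = 10 calls
At depth 2: each of 10 parents calls scan on 10 children = 100 calls
At depth 3: each of 100 parents calls scan on 10 children = 1000 calls
At depth 4: each of 1000 parents calls scan on 10 children = 10000 calls
At depth 5: each of 10000 parents calls scan on 10 children = 100000 calls
At depth 6: each of 100000 parents calls scan on 10 children = 1000000 calls
At depth 7: each of 1000000 parents calls scan on 10 children = 10000000 calls
Total: 1 + 10 + 100 + 1000 + 10000 + 100000 + 1000000 + 10000000 = 11111111

11111111


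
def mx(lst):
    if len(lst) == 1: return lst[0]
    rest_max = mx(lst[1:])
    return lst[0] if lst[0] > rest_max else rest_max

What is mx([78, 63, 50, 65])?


mx([78, 63, 50, 65]): compare 78 with mx([63, 50, 65])
mx([63, 50, 65]): compare 63 with mx([50, 65])
mx([50, 65]): compare 50 with mx([65])
mx([65]) = 65  (base case)
Compare 50 with 65 -> 65
Compare 63 with 65 -> 65
Compare 78 with 65 -> 78

78


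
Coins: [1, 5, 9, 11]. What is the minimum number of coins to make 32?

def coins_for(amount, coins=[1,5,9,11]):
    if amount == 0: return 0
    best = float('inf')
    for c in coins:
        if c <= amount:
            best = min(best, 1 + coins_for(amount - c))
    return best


Building up with DP:
coins_for(0) = 0
coins_for(1) = min(1+coins_for(0)=1+0=1) = 1
coins_for(2) = min(1+coins_for(1)=1+1=2) = 2
coins_for(3) = min(1+coins_for(2)=1+2=3) = 3
coins_for(4) = min(1+coins_for(3)=1+3=4) = 4
coins_for(5) = min(1+coins_for(4)=1+4=5, 1+coins_for(0)=1+0=1) = 1
coins_for(6) = min(1+coins_for(5)=1+1=2, 1+coins_for(1)=1+1=2) = 2
coins_for(7) = min(1+coins_for(6)=1+2=3, 1+coins_for(2)=1+2=3) = 3
coins_for(8) = min(1+coins_for(7)=1+3=4, 1+coins_for(3)=1+3=4) = 4
coins_for(9) = min(1+coins_for(8)=1+4=5, 1+coins_for(4)=1+4=5, 1+coins_for(0)=1+0=1) = 1
coins_for(10) = min(1+coins_for(9)=1+1=2, 1+coins_for(5)=1+1=2, 1+coins_for(1)=1+1=2) = 2
coins_for(11) = min(1+coins_for(10)=1+2=3, 1+coins_for(6)=1+2=3, 1+coins_for(2)=1+2=3, 1+coins_for(0)=1+0=1) = 1
coins_for(12) = min(1+coins_for(11)=1+1=2, 1+coins_for(7)=1+3=4, 1+coins_for(3)=1+3=4, 1+coins_for(1)=1+1=2) = 2
coins_for(13) = min(1+coins_for(12)=1+2=3, 1+coins_for(8)=1+4=5, 1+coins_for(4)=1+4=5, 1+coins_for(2)=1+2=3) = 3
coins_for(14) = min(1+coins_for(13)=1+3=4, 1+coins_for(9)=1+1=2, 1+coins_for(5)=1+1=2, 1+coins_for(3)=1+3=4) = 2
coins_for(15) = min(1+coins_for(14)=1+2=3, 1+coins_for(10)=1+2=3, 1+coins_for(6)=1+2=3, 1+coins_for(4)=1+4=5) = 3
coins_for(16) = min(1+coins_for(15)=1+3=4, 1+coins_for(11)=1+1=2, 1+coins_for(7)=1+3=4, 1+coins_for(5)=1+1=2) = 2
coins_for(17) = min(1+coins_for(16)=1+2=3, 1+coins_for(12)=1+2=3, 1+coins_for(8)=1+4=5, 1+coins_for(6)=1+2=3) = 3
coins_for(18) = min(1+coins_for(17)=1+3=4, 1+coins_for(13)=1+3=4, 1+coins_for(9)=1+1=2, 1+coins_for(7)=1+3=4) = 2
coins_for(19) = min(1+coins_for(18)=1+2=3, 1+coins_for(14)=1+2=3, 1+coins_for(10)=1+2=3, 1+coins_for(8)=1+4=5) = 3
coins_for(20) = min(1+coins_for(19)=1+3=4, 1+coins_for(15)=1+3=4, 1+coins_for(11)=1+1=2, 1+coins_for(9)=1+1=2) = 2
coins_for(21) = min(1+coins_for(20)=1+2=3, 1+coins_for(16)=1+2=3, 1+coins_for(12)=1+2=3, 1+coins_for(10)=1+2=3) = 3
coins_for(22) = min(1+coins_for(21)=1+3=4, 1+coins_for(17)=1+3=4, 1+coins_for(13)=1+3=4, 1+coins_for(11)=1+1=2) = 2
coins_for(23) = min(1+coins_for(22)=1+2=3, 1+coins_for(18)=1+2=3, 1+coins_for(14)=1+2=3, 1+coins_for(12)=1+2=3) = 3
coins_for(24) = min(1+coins_for(23)=1+3=4, 1+coins_for(19)=1+3=4, 1+coins_for(15)=1+3=4, 1+coins_for(13)=1+3=4) = 4
coins_for(25) = min(1+coins_for(24)=1+4=5, 1+coins_for(20)=1+2=3, 1+coins_for(16)=1+2=3, 1+coins_for(14)=1+2=3) = 3
coins_for(26) = min(1+coins_for(25)=1+3=4, 1+coins_for(21)=1+3=4, 1+coins_for(17)=1+3=4, 1+coins_for(15)=1+3=4) = 4
coins_for(27) = min(1+coins_for(26)=1+4=5, 1+coins_for(22)=1+2=3, 1+coins_for(18)=1+2=3, 1+coins_for(16)=1+2=3) = 3
coins_for(28) = min(1+coins_for(27)=1+3=4, 1+coins_for(23)=1+3=4, 1+coins_for(19)=1+3=4, 1+coins_for(17)=1+3=4) = 4
coins_for(29) = min(1+coins_for(28)=1+4=5, 1+coins_for(24)=1+4=5, 1+coins_for(20)=1+2=3, 1+coins_for(18)=1+2=3) = 3
coins_for(30) = min(1+coins_for(29)=1+3=4, 1+coins_for(25)=1+3=4, 1+coins_for(21)=1+3=4, 1+coins_for(19)=1+3=4) = 4
coins_for(31) = min(1+coins_for(30)=1+4=5, 1+coins_for(26)=1+4=5, 1+coins_for(22)=1+2=3, 1+coins_for(20)=1+2=3) = 3
coins_for(32) = min(1+coins_for(31)=1+3=4, 1+coins_for(27)=1+3=4, 1+coins_for(23)=1+3=4, 1+coins_for(21)=1+3=4) = 4

4


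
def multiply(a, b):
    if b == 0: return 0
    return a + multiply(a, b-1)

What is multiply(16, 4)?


multiply(16, 4) = 16 + multiply(16, 3)
multiply(16, 3) = 16 + multiply(16, 2)
multiply(16, 2) = 16 + multiply(16, 1)
multiply(16, 1) = 16 + multiply(16, 0)
multiply(16, 0) = 0  (base case)
Total: 16 + 16 + 16 + 16 + 0 = 64

64


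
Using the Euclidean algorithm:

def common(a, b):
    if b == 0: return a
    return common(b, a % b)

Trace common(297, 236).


common(297, 236) = common(236, 61)
common(236, 61) = common(61, 53)
common(61, 53) = common(53, 8)
common(53, 8) = common(8, 5)
common(8, 5) = common(5, 3)
common(5, 3) = common(3, 2)
common(3, 2) = common(2, 1)
common(2, 1) = common(1, 0)
common(1, 0) = 1  (base case)

1


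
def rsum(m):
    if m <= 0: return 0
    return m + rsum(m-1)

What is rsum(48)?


rsum(48)
= 48 + 47 + 46 + 45 + 44 + 43 + 42 + 41 + 40 + 39 + 38 + 37 + 36 + 35 + 34 + 33 + 32 + 31 + 30 + 29 + 28 + 27 + 26 + 25 + 24 + 23 + 22 + 21 + 20 + 19 + 18 + 17 + 16 + 15 + 14 + 13 + 12 + 11 + 10 + 9 + 8 + 7 + 6 + 5 + 4 + 3 + 2 + 1 + rsum(0)
= 48 + 47 + 46 + 45 + 44 + 43 + 42 + 41 + 40 + 39 + 38 + 37 + 36 + 35 + 34 + 33 + 32 + 31 + 30 + 29 + 28 + 27 + 26 + 25 + 24 + 23 + 22 + 21 + 20 + 19 + 18 + 17 + 16 + 15 + 14 + 13 + 12 + 11 + 10 + 9 + 8 + 7 + 6 + 5 + 4 + 3 + 2 + 1 + 0
= 1176

1176


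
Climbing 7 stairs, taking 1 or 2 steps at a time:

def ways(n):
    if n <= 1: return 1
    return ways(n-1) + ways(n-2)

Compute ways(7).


Building up from base cases:
ways(0) = 1
ways(1) = 1
ways(2) = ways(1) + ways(0) = 1 + 1 = 2
ways(3) = ways(2) + ways(1) = 2 + 1 = 3
ways(4) = ways(3) + ways(2) = 3 + 2 = 5
ways(5) = ways(4) + ways(3) = 5 + 3 = 8
ways(6) = ways(5) + ways(4) = 8 + 5 = 13
ways(7) = ways(6) + ways(5) = 13 + 8 = 21

21


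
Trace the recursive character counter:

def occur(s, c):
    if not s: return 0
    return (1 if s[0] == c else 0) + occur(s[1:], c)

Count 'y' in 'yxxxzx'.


s[0]='y' == 'y' -> 1
s[0]='x' != 'y' -> 0
s[0]='x' != 'y' -> 0
s[0]='x' != 'y' -> 0
s[0]='z' != 'y' -> 0
s[0]='x' != 'y' -> 0
Sum: 1 + 0 + 0 + 0 + 0 + 0 = 1

1


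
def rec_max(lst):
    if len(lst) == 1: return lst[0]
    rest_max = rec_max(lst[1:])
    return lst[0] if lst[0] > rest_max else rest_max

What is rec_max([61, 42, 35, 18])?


rec_max([61, 42, 35, 18]): compare 61 with rec_max([42, 35, 18])
rec_max([42, 35, 18]): compare 42 with rec_max([35, 18])
rec_max([35, 18]): compare 35 with rec_max([18])
rec_max([18]) = 18  (base case)
Compare 35 with 18 -> 35
Compare 42 with 35 -> 42
Compare 61 with 42 -> 61

61


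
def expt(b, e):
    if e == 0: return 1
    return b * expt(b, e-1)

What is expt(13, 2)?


expt(13, 2)
= 13 * expt(13, 1)
= 13 * 13 * expt(13, 0)
= 13 * 13 * 1
= 169

169


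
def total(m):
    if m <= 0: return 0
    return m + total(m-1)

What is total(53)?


total(53)
= 53 + 52 + 51 + 50 + 49 + 48 + 47 + 46 + 45 + 44 + 43 + 42 + 41 + 40 + 39 + 38 + 37 + 36 + 35 + 34 + 33 + 32 + 31 + 30 + 29 + 28 + 27 + 26 + 25 + 24 + 23 + 22 + 21 + 20 + 19 + 18 + 17 + 16 + 15 + 14 + 13 + 12 + 11 + 10 + 9 + 8 + 7 + 6 + 5 + 4 + 3 + 2 + 1 + total(0)
= 53 + 52 + 51 + 50 + 49 + 48 + 47 + 46 + 45 + 44 + 43 + 42 + 41 + 40 + 39 + 38 + 37 + 36 + 35 + 34 + 33 + 32 + 31 + 30 + 29 + 28 + 27 + 26 + 25 + 24 + 23 + 22 + 21 + 20 + 19 + 18 + 17 + 16 + 15 + 14 + 13 + 12 + 11 + 10 + 9 + 8 + 7 + 6 + 5 + 4 + 3 + 2 + 1 + 0
= 1431

1431


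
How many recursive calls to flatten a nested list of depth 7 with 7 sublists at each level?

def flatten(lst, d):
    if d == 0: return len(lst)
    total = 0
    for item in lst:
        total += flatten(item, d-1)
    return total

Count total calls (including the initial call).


At depth 0 (root): 1 call
At depth 1: each of 1 parents calls flatten on 7 children = 7 calls
At depth 2: each of 7 parents calls flatten on 7 children = 49 calls
At depth 3: each of 49 parents calls flatten on 7 children = 343 calls
At depth 4: each of 343 parents calls flatten on 7 children = 2401 calls
At depth 5: each of 2401 parents calls flatten on 7 children = 16807 calls
At depth 6: each of 16807 parents calls flatten on 7 children = 117649 calls
At depth 7: each of 117649 parents calls flatten on 7 children = 823543 calls
Total: 1 + 7 + 49 + 343 + 2401 + 16807 + 117649 + 823543 = 960800

960800
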